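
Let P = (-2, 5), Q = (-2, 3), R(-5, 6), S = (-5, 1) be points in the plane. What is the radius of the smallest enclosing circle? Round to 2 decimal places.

By Welzl's lemma the MEC is supported by two points (diametrically opposite) or three points (on a circumcircle).
The minimum enclosing circle is determined by three boundary points: P, R, S.
Their circumcentre is (-25/6, 3.5) with r² = 125/18.
The farthest remaining point Q is at distance² 89/18 ≤ 125/18.
r = √(125/18) ≈ 2.64.

2.64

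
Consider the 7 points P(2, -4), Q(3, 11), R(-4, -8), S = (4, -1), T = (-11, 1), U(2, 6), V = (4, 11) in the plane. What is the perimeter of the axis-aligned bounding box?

Width = max x − min x = 4 − (-11) = 15.
Height = max y − min y = 11 − (-8) = 19.
Perimeter = 2(15 + 19) = 68.

68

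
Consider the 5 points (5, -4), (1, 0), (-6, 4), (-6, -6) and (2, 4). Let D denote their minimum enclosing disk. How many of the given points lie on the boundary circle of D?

3

The minimum enclosing circle is determined by three boundary points: (5, -4), (-6, 4), (-6, -6).
Their circumcentre is (-27/22, -1) with r² = 23125/484.
The farthest remaining point (2, 4) is at distance² 17141/484 ≤ 23125/484.
The points at distance exactly r from the centre are (5, -4), (-6, 4), (-6, -6) — 3 points.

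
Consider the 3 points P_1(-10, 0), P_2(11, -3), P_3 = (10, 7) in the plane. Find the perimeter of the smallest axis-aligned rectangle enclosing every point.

62

Width = max x − min x = 11 − (-10) = 21.
Height = max y − min y = 7 − (-3) = 10.
Perimeter = 2(21 + 10) = 62.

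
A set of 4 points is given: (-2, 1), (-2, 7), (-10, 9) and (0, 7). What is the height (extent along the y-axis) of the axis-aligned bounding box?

8

max y = 9, min y = 1, so height = 8.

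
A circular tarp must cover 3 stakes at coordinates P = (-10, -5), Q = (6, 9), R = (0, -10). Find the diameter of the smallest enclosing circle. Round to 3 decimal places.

21.528

Side lengths²: PQ² = 452, PR² = 125, QR² = 397.
Since PQ² = 452 < 397 + 125 = 522, the triangle is acute, so the smallest enclosing circle is the circumcircle.
Circumcentre = (-39/44, 8/11), r² = 224305/1936.
Diameter = 2r = 2√(224305/1936) ≈ 21.528.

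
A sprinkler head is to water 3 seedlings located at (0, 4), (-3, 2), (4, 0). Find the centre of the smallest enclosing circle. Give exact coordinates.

(0.5, 1)

Call the three points A, B, C in the order given.
Side lengths²: AB² = 13, AC² = 32, BC² = 53.
Since BC² = 53 ≥ 32 + 13 = 45, the angle opposite BC is not acute, so the smallest enclosing circle has BC as diameter.
Centre = midpoint of BC = (0.5, 1), r² = 53/4 = 13.25.
Centre = (0.5, 1).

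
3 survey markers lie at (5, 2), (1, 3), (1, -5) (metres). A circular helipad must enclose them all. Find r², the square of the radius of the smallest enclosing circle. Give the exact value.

17.265625

Call the three points A, B, C in the order given.
Side lengths²: AB² = 17, AC² = 65, BC² = 64.
Since AC² = 65 < 64 + 17 = 81, the triangle is acute, so the smallest enclosing circle is the circumcircle.
Circumcentre = (2.125, -1), r² = 17.265625.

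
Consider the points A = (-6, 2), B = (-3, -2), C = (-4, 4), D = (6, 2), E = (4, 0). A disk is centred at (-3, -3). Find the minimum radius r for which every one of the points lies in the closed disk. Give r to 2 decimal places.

The required radius is the distance from (-3, -3) to the farthest point.
Squared distances: 34, 1, 50, 106, 58.
Maximum is 106, attained at D.
r = √106 ≈ 10.30.

10.30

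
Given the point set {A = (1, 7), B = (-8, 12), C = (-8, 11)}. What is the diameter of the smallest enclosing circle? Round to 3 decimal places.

10.296

Side lengths²: AB² = 106, AC² = 97, BC² = 1.
Since AB² = 106 ≥ 97 + 1 = 98, the angle opposite AB is not acute, so the smallest enclosing circle has AB as diameter.
Centre = midpoint of AB = (-3.5, 9.5), r² = 106/4 = 26.5.
Diameter = 2r = 2√(26.5) ≈ 10.296.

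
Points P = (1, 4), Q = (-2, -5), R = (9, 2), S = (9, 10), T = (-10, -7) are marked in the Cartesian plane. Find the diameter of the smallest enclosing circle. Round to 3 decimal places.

By Welzl's lemma the MEC is supported by two points (diametrically opposite) or three points (on a circumcircle).
The farthest pair is S–T with squared distance 650. The circle on this segment as diameter has centre (-0.5, 1.5) and r² = 650/4 = 162.5.
Check P: distance² to centre = 8.5 ≤ 162.5, so it lies inside.
All remaining points lie in this disk, and no smaller disk contains both endpoints, so this is the minimum enclosing circle.
Diameter = 2r = 2√(162.5) ≈ 25.495.

25.495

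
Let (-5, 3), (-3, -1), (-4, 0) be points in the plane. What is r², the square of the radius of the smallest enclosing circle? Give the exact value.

Call the three points A, B, C in the order given.
Side lengths²: AB² = 20, AC² = 10, BC² = 2.
Since AB² = 20 ≥ 10 + 2 = 12, the angle opposite AB is not acute, so the smallest enclosing circle has AB as diameter.
Centre = midpoint of AB = (-4, 1), r² = 20/4 = 5.

5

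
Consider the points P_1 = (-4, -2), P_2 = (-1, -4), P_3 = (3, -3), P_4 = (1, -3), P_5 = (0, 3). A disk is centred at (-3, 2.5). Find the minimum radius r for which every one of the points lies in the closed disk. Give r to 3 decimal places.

8.139

The required radius is the distance from (-3, 2.5) to the farthest point.
Squared distances: 21.25, 46.25, 66.25, 46.25, 9.25.
Maximum is 66.25, attained at P_3.
r = √(66.25) ≈ 8.139.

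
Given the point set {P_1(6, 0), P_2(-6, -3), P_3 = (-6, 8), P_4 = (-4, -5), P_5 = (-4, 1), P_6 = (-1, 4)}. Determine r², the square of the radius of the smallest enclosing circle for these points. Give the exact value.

A smallest enclosing disk is always determined by at most three of the input points on its boundary.
The minimum enclosing circle is determined by three boundary points: P_1, P_3, P_4.
Their circumcentre is (-9/7, 29/14) with r² = 11245/196.
The farthest remaining point P_2 is at distance² 9397/196 ≤ 11245/196.

11245/196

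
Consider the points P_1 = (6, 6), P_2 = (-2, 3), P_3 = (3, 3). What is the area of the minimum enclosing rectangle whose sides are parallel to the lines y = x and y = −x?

In coordinates u = x + y, v = x − y the rectangle is axis-aligned; the map (x,y)→(u,v) scales areas by 2.
u-values: 12, 1, 6; range = 12 − 1 = 11.
v-values: 0, -5, 0; range = 0 − (-5) = 5.
Area = (11 × 5) / 2 = 27.5.

27.5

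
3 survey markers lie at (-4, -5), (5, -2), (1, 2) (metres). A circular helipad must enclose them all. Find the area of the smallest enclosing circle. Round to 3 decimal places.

72.649

Call the three points A, B, C in the order given.
Side lengths²: AB² = 90, AC² = 74, BC² = 32.
Since AB² = 90 < 74 + 32 = 106, the triangle is acute, so the smallest enclosing circle is the circumcircle.
Circumcentre = (0.25, -2.75), r² = 23.125.
Area = π·r² = π·23.125 ≈ 72.649.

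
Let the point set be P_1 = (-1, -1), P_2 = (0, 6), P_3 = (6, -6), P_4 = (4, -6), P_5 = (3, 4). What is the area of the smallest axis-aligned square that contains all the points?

144

The bounding box has width 7 and height 12.
An axis-aligned square enclosing the set must have side ≥ max(width, height).
So the minimum side is max(7, 12) = 12.
Area = 12² = 144.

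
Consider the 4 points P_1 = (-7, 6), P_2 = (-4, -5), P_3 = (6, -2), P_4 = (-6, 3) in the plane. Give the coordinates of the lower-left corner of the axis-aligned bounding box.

(-7, -5)

x-range [-7, 6], y-range [-5, 6].
The lower-left corner is (-7, -5).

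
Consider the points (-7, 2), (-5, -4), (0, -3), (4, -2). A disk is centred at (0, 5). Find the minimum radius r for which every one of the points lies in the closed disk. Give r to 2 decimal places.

10.30

The required radius is the distance from (0, 5) to the farthest point.
Squared distances: 58, 106, 64, 65.
Maximum is 106, attained at (-5, -4).
r = √106 ≈ 10.30.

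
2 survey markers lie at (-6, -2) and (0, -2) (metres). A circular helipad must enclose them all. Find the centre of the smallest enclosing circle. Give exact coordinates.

(-3, -2)

The smallest circle enclosing two points has them as diameter endpoints.
Centre = midpoint = (-3, -2); r² = |(-6, -2)−(0, -2)|²/4 = 36/4 = 9.
Centre = (-3, -2).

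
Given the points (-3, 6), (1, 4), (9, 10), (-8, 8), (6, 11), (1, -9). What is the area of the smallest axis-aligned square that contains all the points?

400

The bounding box has width 17 and height 20.
An axis-aligned square enclosing the set must have side ≥ max(width, height).
So the minimum side is max(17, 20) = 20.
Area = 20² = 400.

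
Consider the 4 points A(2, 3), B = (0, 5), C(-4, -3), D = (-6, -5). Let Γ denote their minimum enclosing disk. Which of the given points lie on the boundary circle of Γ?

The minimum enclosing circle of a finite set is fixed by two of the points (as a diameter) or three (as a circumcircle).
The farthest pair is B–D with squared distance 136. The circle on this segment as diameter has centre (-3, 0) and r² = 136/4 = 34.
Check A: distance² to centre = 34 ≤ 34, so it lies inside.
All remaining points lie in this disk, and no smaller disk contains both endpoints, so this is the minimum enclosing circle.
The points at distance exactly r from the centre are A, B, D — 3 points.

A, B, D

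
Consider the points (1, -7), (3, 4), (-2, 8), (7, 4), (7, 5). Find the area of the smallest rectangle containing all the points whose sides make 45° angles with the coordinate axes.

In coordinates u = x + y, v = x − y the rectangle is axis-aligned; the map (x,y)→(u,v) scales areas by 2.
u-values: -6, 7, 6, 11, 12; range = 12 − (-6) = 18.
v-values: 8, -1, -10, 3, 2; range = 8 − (-10) = 18.
Area = (18 × 18) / 2 = 162.

162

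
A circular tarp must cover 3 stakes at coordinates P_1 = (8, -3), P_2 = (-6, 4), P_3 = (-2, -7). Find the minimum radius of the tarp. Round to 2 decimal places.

Side lengths²: P_1P_2² = 245, P_1P_3² = 116, P_2P_3² = 137.
Since P_1P_2² = 245 < 137 + 116 = 253, the triangle is acute, so the smallest enclosing circle is the circumcircle.
Circumcentre = (8/9, 5/18), r² = 19865/324.
r = √(19865/324) ≈ 7.83.

7.83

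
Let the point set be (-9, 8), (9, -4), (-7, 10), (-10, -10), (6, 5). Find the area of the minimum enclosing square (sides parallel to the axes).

The bounding box has width 19 and height 20.
An axis-aligned square enclosing the set must have side ≥ max(width, height).
So the minimum side is max(19, 20) = 20.
Area = 20² = 400.

400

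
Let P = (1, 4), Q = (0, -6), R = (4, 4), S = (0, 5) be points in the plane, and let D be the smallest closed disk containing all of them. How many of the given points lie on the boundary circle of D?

The minimum enclosing circle of a finite set is fixed by two of the points (as a diameter) or three (as a circumcircle).
The minimum enclosing circle is determined by three boundary points: Q, R, S.
Their circumcentre is (0.75, -0.5) with r² = 30.8125.
The farthest remaining point P is at distance² 20.3125 ≤ 30.8125.
The points at distance exactly r from the centre are Q, R, S — 3 points.

3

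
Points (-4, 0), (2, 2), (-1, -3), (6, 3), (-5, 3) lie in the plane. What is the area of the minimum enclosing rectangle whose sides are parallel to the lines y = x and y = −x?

71.5

In coordinates u = x + y, v = x − y the rectangle is axis-aligned; the map (x,y)→(u,v) scales areas by 2.
u-values: -4, 4, -4, 9, -2; range = 9 − (-4) = 13.
v-values: -4, 0, 2, 3, -8; range = 3 − (-8) = 11.
Area = (13 × 11) / 2 = 71.5.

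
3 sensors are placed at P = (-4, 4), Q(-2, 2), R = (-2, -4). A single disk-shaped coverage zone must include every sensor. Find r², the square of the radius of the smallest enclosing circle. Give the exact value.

17

Side lengths²: PQ² = 8, PR² = 68, QR² = 36.
Since PR² = 68 ≥ 36 + 8 = 44, the angle opposite PR is not acute, so the smallest enclosing circle has PR as diameter.
Centre = midpoint of PR = (-3, 0), r² = 68/4 = 17.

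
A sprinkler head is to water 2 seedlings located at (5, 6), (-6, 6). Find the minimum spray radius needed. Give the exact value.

The smallest circle enclosing two points has them as diameter endpoints.
Centre = midpoint = (-0.5, 6); r² = |(5, 6)−(-6, 6)|²/4 = 121/4 = 30.25.
r = √(30.25) = 5.5.

5.5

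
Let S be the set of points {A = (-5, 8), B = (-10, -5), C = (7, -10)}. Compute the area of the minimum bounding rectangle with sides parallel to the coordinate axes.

x ranges over [-10, 7], width 17.
y ranges over [-10, 8], height 18.
Area = 17 × 18 = 306.

306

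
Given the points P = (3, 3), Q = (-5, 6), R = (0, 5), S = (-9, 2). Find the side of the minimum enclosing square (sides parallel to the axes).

12

The bounding box has width 12 and height 4.
An axis-aligned square enclosing the set must have side ≥ max(width, height).
So the minimum side is max(12, 4) = 12.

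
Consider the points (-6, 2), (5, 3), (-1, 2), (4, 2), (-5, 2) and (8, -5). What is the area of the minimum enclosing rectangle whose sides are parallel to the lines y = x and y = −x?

In coordinates u = x + y, v = x − y the rectangle is axis-aligned; the map (x,y)→(u,v) scales areas by 2.
u-values: -4, 8, 1, 6, -3, 3; range = 8 − (-4) = 12.
v-values: -8, 2, -3, 2, -7, 13; range = 13 − (-8) = 21.
Area = (12 × 21) / 2 = 126.

126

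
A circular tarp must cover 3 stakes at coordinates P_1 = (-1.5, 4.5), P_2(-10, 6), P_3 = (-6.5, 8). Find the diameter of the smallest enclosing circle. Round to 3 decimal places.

8.631

Side lengths²: P_1P_2² = 74.5, P_1P_3² = 37.25, P_2P_3² = 16.25.
Since P_1P_2² = 74.5 ≥ 37.25 + 16.25 = 53.5, the angle opposite P_1P_2 is not acute, so the smallest enclosing circle has P_1P_2 as diameter.
Centre = midpoint of P_1P_2 = (-5.75, 5.25), r² = 74.5/4 = 18.625.
Diameter = 2r = 2√(18.625) ≈ 8.631.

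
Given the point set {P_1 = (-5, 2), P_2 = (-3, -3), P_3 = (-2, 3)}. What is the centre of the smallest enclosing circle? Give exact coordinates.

Side lengths²: P_1P_2² = 29, P_1P_3² = 10, P_2P_3² = 37.
Since P_2P_3² = 37 < 29 + 10 = 39, the triangle is acute, so the smallest enclosing circle is the circumcircle.
Circumcentre = (-91/34, 1/34), r² = 5365/578.
Centre = (-91/34, 1/34).

(-91/34, 1/34)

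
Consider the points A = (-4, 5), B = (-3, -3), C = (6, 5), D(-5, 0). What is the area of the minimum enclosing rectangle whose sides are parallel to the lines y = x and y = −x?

In coordinates u = x + y, v = x − y the rectangle is axis-aligned; the map (x,y)→(u,v) scales areas by 2.
u-values: 1, -6, 11, -5; range = 11 − (-6) = 17.
v-values: -9, 0, 1, -5; range = 1 − (-9) = 10.
Area = (17 × 10) / 2 = 85.

85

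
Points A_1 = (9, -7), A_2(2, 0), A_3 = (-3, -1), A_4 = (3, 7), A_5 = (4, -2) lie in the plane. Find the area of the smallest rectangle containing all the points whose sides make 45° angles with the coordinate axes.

140

In coordinates u = x + y, v = x − y the rectangle is axis-aligned; the map (x,y)→(u,v) scales areas by 2.
u-values: 2, 2, -4, 10, 2; range = 10 − (-4) = 14.
v-values: 16, 2, -2, -4, 6; range = 16 − (-4) = 20.
Area = (14 × 20) / 2 = 140.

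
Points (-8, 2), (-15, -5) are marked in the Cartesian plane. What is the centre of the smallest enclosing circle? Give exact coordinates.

The smallest circle enclosing two points has them as diameter endpoints.
Centre = midpoint = (-11.5, -1.5); r² = |(-8, 2)−(-15, -5)|²/4 = 98/4 = 24.5.
Centre = (-11.5, -1.5).

(-11.5, -1.5)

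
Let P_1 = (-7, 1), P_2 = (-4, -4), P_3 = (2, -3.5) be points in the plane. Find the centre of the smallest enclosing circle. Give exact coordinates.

(-2.5, -1.25)

Side lengths²: P_1P_2² = 34, P_1P_3² = 101.25, P_2P_3² = 36.25.
Since P_1P_3² = 101.25 ≥ 36.25 + 34 = 70.25, the angle opposite P_1P_3 is not acute, so the smallest enclosing circle has P_1P_3 as diameter.
Centre = midpoint of P_1P_3 = (-2.5, -1.25), r² = 101.25/4 = 25.3125.
Centre = (-2.5, -1.25).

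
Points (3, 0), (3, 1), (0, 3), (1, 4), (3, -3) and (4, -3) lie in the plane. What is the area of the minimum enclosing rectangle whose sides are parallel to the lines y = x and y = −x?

In coordinates u = x + y, v = x − y the rectangle is axis-aligned; the map (x,y)→(u,v) scales areas by 2.
u-values: 3, 4, 3, 5, 0, 1; range = 5 − 0 = 5.
v-values: 3, 2, -3, -3, 6, 7; range = 7 − (-3) = 10.
Area = (5 × 10) / 2 = 25.

25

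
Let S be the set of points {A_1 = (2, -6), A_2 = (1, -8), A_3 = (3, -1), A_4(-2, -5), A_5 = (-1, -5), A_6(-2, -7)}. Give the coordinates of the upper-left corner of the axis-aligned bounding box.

(-2, -1)

x-range [-2, 3], y-range [-8, -1].
The upper-left corner is (-2, -1).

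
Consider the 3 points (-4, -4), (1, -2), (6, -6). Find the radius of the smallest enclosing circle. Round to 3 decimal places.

5.099

Call the three points A, B, C in the order given.
Side lengths²: AB² = 29, AC² = 104, BC² = 41.
Since AC² = 104 ≥ 41 + 29 = 70, the angle opposite AC is not acute, so the smallest enclosing circle has AC as diameter.
Centre = midpoint of AC = (1, -5), r² = 104/4 = 26.
r = √26 ≈ 5.099.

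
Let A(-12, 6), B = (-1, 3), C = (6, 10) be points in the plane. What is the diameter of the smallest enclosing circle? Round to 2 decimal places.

18.44

Side lengths²: AB² = 130, AC² = 340, BC² = 98.
Since AC² = 340 ≥ 130 + 98 = 228, the angle opposite AC is not acute, so the smallest enclosing circle has AC as diameter.
Centre = midpoint of AC = (-3, 8), r² = 340/4 = 85.
Diameter = 2r = 2√85 ≈ 18.44.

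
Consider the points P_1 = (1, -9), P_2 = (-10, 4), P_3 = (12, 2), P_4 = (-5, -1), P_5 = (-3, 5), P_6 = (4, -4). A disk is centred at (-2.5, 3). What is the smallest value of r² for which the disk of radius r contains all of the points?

211.25

The required radius is the distance from (-2.5, 3) to the farthest point.
Squared distances: 156.25, 57.25, 211.25, 22.25, 4.25, 91.25.
Maximum is 211.25, attained at P_3.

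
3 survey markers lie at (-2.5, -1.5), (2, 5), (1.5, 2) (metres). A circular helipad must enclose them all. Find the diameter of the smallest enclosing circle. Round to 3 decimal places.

7.906

Call the three points A, B, C in the order given.
Side lengths²: AB² = 62.5, AC² = 28.25, BC² = 9.25.
Since AB² = 62.5 ≥ 28.25 + 9.25 = 37.5, the angle opposite AB is not acute, so the smallest enclosing circle has AB as diameter.
Centre = midpoint of AB = (-0.25, 1.75), r² = 62.5/4 = 15.625.
Diameter = 2r = 2√(15.625) ≈ 7.906.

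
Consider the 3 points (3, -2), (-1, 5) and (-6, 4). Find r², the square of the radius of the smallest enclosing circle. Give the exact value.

29.25

Call the three points A, B, C in the order given.
Side lengths²: AB² = 65, AC² = 117, BC² = 26.
Since AC² = 117 ≥ 65 + 26 = 91, the angle opposite AC is not acute, so the smallest enclosing circle has AC as diameter.
Centre = midpoint of AC = (-1.5, 1), r² = 117/4 = 29.25.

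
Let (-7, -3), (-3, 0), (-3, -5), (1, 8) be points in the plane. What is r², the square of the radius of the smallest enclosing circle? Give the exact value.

The minimum enclosing circle of a finite set is fixed by two of the points (as a diameter) or three (as a circumcircle).
The minimum enclosing circle is determined by three boundary points: (-7, -3), (-3, -5), (1, 8).
Their circumcentre is (-25/12, 11/6) with r² = 6845/144.
The farthest remaining point (-3, 0) is at distance² 605/144 ≤ 6845/144.

6845/144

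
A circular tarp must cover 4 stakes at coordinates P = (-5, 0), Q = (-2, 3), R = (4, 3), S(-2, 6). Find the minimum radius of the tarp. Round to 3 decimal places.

The farthest pair is P–R with squared distance 90. The circle on this segment as diameter has centre (-0.5, 1.5) and r² = 90/4 = 22.5.
Check Q: distance² to centre = 4.5 ≤ 22.5, so it lies inside.
All remaining points lie in this disk, and no smaller disk contains both endpoints, so this is the minimum enclosing circle.
r = √(22.5) ≈ 4.743.

4.743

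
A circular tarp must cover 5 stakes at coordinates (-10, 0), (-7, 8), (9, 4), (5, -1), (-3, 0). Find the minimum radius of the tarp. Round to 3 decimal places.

9.708

A smallest enclosing disk is always determined by at most three of the input points on its boundary.
The farthest pair is (-10, 0)–(9, 4) with squared distance 377. The circle on this segment as diameter has centre (-0.5, 2) and r² = 377/4 = 94.25.
Check (-7, 8): distance² to centre = 78.25 ≤ 94.25, so it lies inside.
All remaining points lie in this disk, and no smaller disk contains both endpoints, so this is the minimum enclosing circle.
r = √(94.25) ≈ 9.708.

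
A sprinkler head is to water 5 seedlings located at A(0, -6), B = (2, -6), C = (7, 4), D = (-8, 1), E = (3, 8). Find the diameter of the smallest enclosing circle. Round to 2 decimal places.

15.46

The minimum enclosing circle is determined by three boundary points: B, C, D.
Their circumcentre is (-5/18, 25/18) with r² = 9685/162.
The farthest remaining point A is at distance² 8857/162 ≤ 9685/162.
Diameter = 2r = 2√(9685/162) ≈ 15.46.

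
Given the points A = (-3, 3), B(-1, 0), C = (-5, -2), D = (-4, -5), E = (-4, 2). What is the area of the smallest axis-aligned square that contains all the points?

64

The bounding box has width 4 and height 8.
An axis-aligned square enclosing the set must have side ≥ max(width, height).
So the minimum side is max(4, 8) = 8.
Area = 8² = 64.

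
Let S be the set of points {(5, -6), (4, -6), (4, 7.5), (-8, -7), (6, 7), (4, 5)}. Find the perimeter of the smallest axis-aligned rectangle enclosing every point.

57

Width = max x − min x = 6 − (-8) = 14.
Height = max y − min y = 7.5 − (-7) = 14.5.
Perimeter = 2(14 + 14.5) = 57.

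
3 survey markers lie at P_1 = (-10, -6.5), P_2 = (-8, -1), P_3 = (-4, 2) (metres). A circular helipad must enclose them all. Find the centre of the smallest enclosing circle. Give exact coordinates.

(-7, -2.25)

Side lengths²: P_1P_2² = 34.25, P_1P_3² = 108.25, P_2P_3² = 25.
Since P_1P_3² = 108.25 ≥ 34.25 + 25 = 59.25, the angle opposite P_1P_3 is not acute, so the smallest enclosing circle has P_1P_3 as diameter.
Centre = midpoint of P_1P_3 = (-7, -2.25), r² = 108.25/4 = 27.0625.
Centre = (-7, -2.25).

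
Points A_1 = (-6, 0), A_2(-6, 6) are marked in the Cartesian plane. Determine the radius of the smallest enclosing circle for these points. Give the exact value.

3

The smallest circle enclosing two points has them as diameter endpoints.
Centre = midpoint = (-6, 3); r² = |A_1A_2|²/4 = 36/4 = 9.
r = √9 = 3.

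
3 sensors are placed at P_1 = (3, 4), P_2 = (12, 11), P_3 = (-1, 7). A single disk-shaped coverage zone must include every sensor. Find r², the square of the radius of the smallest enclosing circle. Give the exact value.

Side lengths²: P_1P_2² = 130, P_1P_3² = 25, P_2P_3² = 185.
Since P_2P_3² = 185 ≥ 130 + 25 = 155, the angle opposite P_2P_3 is not acute, so the smallest enclosing circle has P_2P_3 as diameter.
Centre = midpoint of P_2P_3 = (5.5, 9), r² = 185/4 = 46.25.

46.25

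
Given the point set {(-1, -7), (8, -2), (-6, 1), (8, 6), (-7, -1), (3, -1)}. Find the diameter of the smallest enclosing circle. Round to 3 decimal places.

The minimum enclosing circle is determined by three boundary points: (-1, -7), (8, 6), (-7, -1).
Their circumcentre is (25/22, 25/22) with r² = 17125/242.
The farthest remaining point (8, -2) is at distance² 13781/242 ≤ 17125/242.
Diameter = 2r = 2√(17125/242) ≈ 16.824.

16.824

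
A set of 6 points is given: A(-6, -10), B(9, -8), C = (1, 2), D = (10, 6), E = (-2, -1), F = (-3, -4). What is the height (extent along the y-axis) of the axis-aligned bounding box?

max y = 6, min y = -10, so height = 16.

16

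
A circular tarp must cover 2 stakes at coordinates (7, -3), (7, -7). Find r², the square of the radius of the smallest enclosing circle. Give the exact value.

The smallest circle enclosing two points has them as diameter endpoints.
Centre = midpoint = (7, -5); r² = |(7, -3)−(7, -7)|²/4 = 16/4 = 4.

4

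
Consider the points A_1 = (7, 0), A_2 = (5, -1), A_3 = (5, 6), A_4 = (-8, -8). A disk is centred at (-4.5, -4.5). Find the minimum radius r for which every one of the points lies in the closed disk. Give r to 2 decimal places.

14.16

The required radius is the distance from (-4.5, -4.5) to the farthest point.
Squared distances: 152.5, 102.5, 200.5, 24.5.
Maximum is 200.5, attained at A_3.
r = √(200.5) ≈ 14.16.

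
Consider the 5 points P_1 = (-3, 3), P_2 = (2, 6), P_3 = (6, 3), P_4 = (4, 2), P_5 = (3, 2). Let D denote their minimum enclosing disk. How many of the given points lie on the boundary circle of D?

The farthest pair is P_1–P_3 with squared distance 81. The circle on this segment as diameter has centre (1.5, 3) and r² = 81/4 = 20.25.
Check P_2: distance² to centre = 9.25 ≤ 20.25, so it lies inside.
All remaining points lie in this disk, and no smaller disk contains both endpoints, so this is the minimum enclosing circle.
The points at distance exactly r from the centre are P_1, P_3 — 2 points.

2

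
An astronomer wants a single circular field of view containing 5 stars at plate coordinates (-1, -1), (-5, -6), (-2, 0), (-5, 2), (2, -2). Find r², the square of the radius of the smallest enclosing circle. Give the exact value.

4225/196

The minimum enclosing circle of a finite set is fixed by two of the points (as a diameter) or three (as a circumcircle).
The minimum enclosing circle is determined by three boundary points: (-5, -6), (-5, 2), (2, -2).
Their circumcentre is (-37/14, -2) with r² = 4225/196.
The farthest remaining point (-2, 0) is at distance² 865/196 ≤ 4225/196.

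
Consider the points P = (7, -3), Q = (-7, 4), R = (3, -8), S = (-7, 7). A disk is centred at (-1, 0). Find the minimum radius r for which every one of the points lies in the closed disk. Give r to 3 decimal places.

9.220

The required radius is the distance from (-1, 0) to the farthest point.
Squared distances: 73, 52, 80, 85.
Maximum is 85, attained at S.
r = √85 ≈ 9.220.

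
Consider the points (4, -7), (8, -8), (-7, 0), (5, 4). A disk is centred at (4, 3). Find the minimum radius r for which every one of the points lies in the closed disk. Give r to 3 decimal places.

11.705

The required radius is the distance from (4, 3) to the farthest point.
Squared distances: 100, 137, 130, 2.
Maximum is 137, attained at (8, -8).
r = √137 ≈ 11.705.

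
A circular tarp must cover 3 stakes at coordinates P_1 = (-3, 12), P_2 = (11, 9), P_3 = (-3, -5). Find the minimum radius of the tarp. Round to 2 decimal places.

Side lengths²: P_1P_2² = 205, P_1P_3² = 289, P_2P_3² = 392.
Since P_2P_3² = 392 < 289 + 205 = 494, the triangle is acute, so the smallest enclosing circle is the circumcircle.
Circumcentre = (2.5, 3.5), r² = 102.5.
r = √(102.5) ≈ 10.12.

10.12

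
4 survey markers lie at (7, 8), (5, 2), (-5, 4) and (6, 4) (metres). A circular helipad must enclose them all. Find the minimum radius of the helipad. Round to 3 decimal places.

The farthest pair is (7, 8)–(-5, 4) with squared distance 160. The circle on this segment as diameter has centre (1, 6) and r² = 160/4 = 40.
Check (5, 2): distance² to centre = 32 ≤ 40, so it lies inside.
All remaining points lie in this disk, and no smaller disk contains both endpoints, so this is the minimum enclosing circle.
r = √40 ≈ 6.325.

6.325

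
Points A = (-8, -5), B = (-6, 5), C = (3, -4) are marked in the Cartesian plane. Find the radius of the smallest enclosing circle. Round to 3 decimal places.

6.637

Side lengths²: AB² = 104, AC² = 122, BC² = 162.
Since BC² = 162 < 122 + 104 = 226, the triangle is acute, so the smallest enclosing circle is the circumcircle.
Circumcentre = (-17/6, -5/6), r² = 793/18.
r = √(793/18) ≈ 6.637.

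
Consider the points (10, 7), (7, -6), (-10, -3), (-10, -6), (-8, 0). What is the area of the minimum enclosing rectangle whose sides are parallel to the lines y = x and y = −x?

In coordinates u = x + y, v = x − y the rectangle is axis-aligned; the map (x,y)→(u,v) scales areas by 2.
u-values: 17, 1, -13, -16, -8; range = 17 − (-16) = 33.
v-values: 3, 13, -7, -4, -8; range = 13 − (-8) = 21.
Area = (33 × 21) / 2 = 346.5.

346.5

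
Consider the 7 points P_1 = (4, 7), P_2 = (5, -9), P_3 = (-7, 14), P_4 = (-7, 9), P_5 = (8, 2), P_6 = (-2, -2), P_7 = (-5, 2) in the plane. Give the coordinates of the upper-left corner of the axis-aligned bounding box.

(-7, 14)

x-range [-7, 8], y-range [-9, 14].
The upper-left corner is (-7, 14).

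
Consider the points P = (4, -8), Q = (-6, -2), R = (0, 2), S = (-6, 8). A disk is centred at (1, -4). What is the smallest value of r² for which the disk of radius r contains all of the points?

193

The required radius is the distance from (1, -4) to the farthest point.
Squared distances: 25, 53, 37, 193.
Maximum is 193, attained at S.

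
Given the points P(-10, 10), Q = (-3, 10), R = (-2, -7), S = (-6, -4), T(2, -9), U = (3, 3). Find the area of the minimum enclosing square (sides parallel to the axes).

361

The bounding box has width 13 and height 19.
An axis-aligned square enclosing the set must have side ≥ max(width, height).
So the minimum side is max(13, 19) = 19.
Area = 19² = 361.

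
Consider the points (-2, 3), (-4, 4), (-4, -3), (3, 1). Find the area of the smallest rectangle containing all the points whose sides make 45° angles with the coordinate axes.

55

In coordinates u = x + y, v = x − y the rectangle is axis-aligned; the map (x,y)→(u,v) scales areas by 2.
u-values: 1, 0, -7, 4; range = 4 − (-7) = 11.
v-values: -5, -8, -1, 2; range = 2 − (-8) = 10.
Area = (11 × 10) / 2 = 55.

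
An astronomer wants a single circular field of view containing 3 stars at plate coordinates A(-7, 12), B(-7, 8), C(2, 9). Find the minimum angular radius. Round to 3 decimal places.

Side lengths²: AB² = 16, AC² = 90, BC² = 82.
Since AC² = 90 < 82 + 16 = 98, the triangle is acute, so the smallest enclosing circle is the circumcircle.
Circumcentre = (-8/3, 10), r² = 205/9.
r = √(205/9) ≈ 4.773.

4.773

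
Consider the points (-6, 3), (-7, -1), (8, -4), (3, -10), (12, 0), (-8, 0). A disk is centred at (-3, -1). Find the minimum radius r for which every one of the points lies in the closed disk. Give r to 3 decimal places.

15.033

The required radius is the distance from (-3, -1) to the farthest point.
Squared distances: 25, 16, 130, 117, 226, 26.
Maximum is 226, attained at (12, 0).
r = √226 ≈ 15.033.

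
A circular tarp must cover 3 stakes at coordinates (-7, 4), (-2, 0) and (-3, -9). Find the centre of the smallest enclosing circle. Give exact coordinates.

(-5, -2.5)

Call the three points A, B, C in the order given.
Side lengths²: AB² = 41, AC² = 185, BC² = 82.
Since AC² = 185 ≥ 82 + 41 = 123, the angle opposite AC is not acute, so the smallest enclosing circle has AC as diameter.
Centre = midpoint of AC = (-5, -2.5), r² = 185/4 = 46.25.
Centre = (-5, -2.5).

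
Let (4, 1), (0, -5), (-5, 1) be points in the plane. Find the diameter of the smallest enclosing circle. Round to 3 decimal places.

Call the three points A, B, C in the order given.
Side lengths²: AB² = 52, AC² = 81, BC² = 61.
Since AC² = 81 < 61 + 52 = 113, the triangle is acute, so the smallest enclosing circle is the circumcircle.
Circumcentre = (-0.5, -1/3), r² = 793/36.
Diameter = 2r = 2√(793/36) ≈ 9.387.

9.387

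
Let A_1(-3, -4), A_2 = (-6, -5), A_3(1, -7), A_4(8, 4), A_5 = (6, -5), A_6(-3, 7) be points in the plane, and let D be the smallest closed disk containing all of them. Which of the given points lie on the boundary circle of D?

A_2, A_4, A_6

The minimum enclosing circle of a finite set is fixed by two of the points (as a diameter) or three (as a circumcircle).
The minimum enclosing circle is determined by three boundary points: A_2, A_4, A_6.
Their circumcentre is (85/94, -33/94) with r² = 306085/4418.
The farthest remaining point A_5 is at distance² 210205/4418 ≤ 306085/4418.
The points at distance exactly r from the centre are A_2, A_4, A_6 — 3 points.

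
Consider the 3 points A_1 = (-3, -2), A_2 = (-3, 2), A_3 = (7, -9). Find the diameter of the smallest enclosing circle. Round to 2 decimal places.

Side lengths²: A_1A_2² = 16, A_1A_3² = 149, A_2A_3² = 221.
Since A_2A_3² = 221 ≥ 149 + 16 = 165, the angle opposite A_2A_3 is not acute, so the smallest enclosing circle has A_2A_3 as diameter.
Centre = midpoint of A_2A_3 = (2, -3.5), r² = 221/4 = 55.25.
Diameter = 2r = 2√(55.25) ≈ 14.87.

14.87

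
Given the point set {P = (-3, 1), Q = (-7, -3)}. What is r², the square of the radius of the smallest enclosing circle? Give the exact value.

8

The smallest circle enclosing two points has them as diameter endpoints.
Centre = midpoint = (-5, -1); r² = |PQ|²/4 = 32/4 = 8.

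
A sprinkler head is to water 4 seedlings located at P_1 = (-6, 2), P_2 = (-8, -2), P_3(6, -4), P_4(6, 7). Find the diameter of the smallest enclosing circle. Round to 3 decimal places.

16.812

The minimum enclosing circle is determined by three boundary points: P_2, P_3, P_4.
Their circumcentre is (-5/14, 1.5) with r² = 6925/98.
The farthest remaining point P_1 is at distance² 3145/98 ≤ 6925/98.
Diameter = 2r = 2√(6925/98) ≈ 16.812.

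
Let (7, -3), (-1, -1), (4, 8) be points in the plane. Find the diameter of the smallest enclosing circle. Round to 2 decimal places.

Call the three points A, B, C in the order given.
Side lengths²: AB² = 68, AC² = 130, BC² = 106.
Since AC² = 130 < 106 + 68 = 174, the triangle is acute, so the smallest enclosing circle is the circumcircle.
Circumcentre = (165/41, 86/41), r² = 58565/1681.
Diameter = 2r = 2√(58565/1681) ≈ 11.80.

11.80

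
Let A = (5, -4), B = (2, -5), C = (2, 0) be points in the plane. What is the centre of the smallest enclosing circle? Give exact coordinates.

Side lengths²: AB² = 10, AC² = 25, BC² = 25.
Since BC² = 25 < 25 + 10 = 35, the triangle is acute, so the smallest enclosing circle is the circumcircle.
Circumcentre = (17/6, -2.5), r² = 125/18.
Centre = (17/6, -2.5).

(17/6, -2.5)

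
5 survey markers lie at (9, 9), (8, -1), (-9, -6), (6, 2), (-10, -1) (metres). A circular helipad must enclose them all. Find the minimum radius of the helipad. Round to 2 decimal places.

11.72

A smallest enclosing disk is always determined by at most three of the input points on its boundary.
The farthest pair is (9, 9)–(-9, -6) with squared distance 549. The circle on this segment as diameter has centre (0, 1.5) and r² = 549/4 = 137.25.
Check (8, -1): distance² to centre = 70.25 ≤ 137.25, so it lies inside.
All remaining points lie in this disk, and no smaller disk contains both endpoints, so this is the minimum enclosing circle.
r = √(137.25) ≈ 11.72.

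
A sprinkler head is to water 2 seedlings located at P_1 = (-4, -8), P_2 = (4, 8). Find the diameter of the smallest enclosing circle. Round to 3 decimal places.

The smallest circle enclosing two points has them as diameter endpoints.
Centre = midpoint = (0, 0); r² = |P_1P_2|²/4 = 320/4 = 80.
Diameter = 2r = 2√80 ≈ 17.889.

17.889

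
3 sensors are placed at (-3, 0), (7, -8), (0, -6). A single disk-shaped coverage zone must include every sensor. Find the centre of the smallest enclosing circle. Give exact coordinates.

(2, -4)

Call the three points A, B, C in the order given.
Side lengths²: AB² = 164, AC² = 45, BC² = 53.
Since AB² = 164 ≥ 53 + 45 = 98, the angle opposite AB is not acute, so the smallest enclosing circle has AB as diameter.
Centre = midpoint of AB = (2, -4), r² = 164/4 = 41.
Centre = (2, -4).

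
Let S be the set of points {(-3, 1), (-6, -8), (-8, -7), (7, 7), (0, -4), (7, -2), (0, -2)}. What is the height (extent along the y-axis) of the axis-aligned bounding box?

max y = 7, min y = -8, so height = 15.

15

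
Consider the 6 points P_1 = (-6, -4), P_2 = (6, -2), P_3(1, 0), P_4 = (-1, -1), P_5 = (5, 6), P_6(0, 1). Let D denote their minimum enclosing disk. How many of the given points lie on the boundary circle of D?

2

The farthest pair is P_1–P_5 with squared distance 221. The circle on this segment as diameter has centre (-0.5, 1) and r² = 221/4 = 55.25.
Check P_2: distance² to centre = 51.25 ≤ 55.25, so it lies inside.
All remaining points lie in this disk, and no smaller disk contains both endpoints, so this is the minimum enclosing circle.
The points at distance exactly r from the centre are P_1, P_5 — 2 points.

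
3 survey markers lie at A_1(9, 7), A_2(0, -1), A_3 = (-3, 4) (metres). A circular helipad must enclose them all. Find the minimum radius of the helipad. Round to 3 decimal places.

6.293

Side lengths²: A_1A_2² = 145, A_1A_3² = 153, A_2A_3² = 34.
Since A_1A_3² = 153 < 145 + 34 = 179, the triangle is acute, so the smallest enclosing circle is the circumcircle.
Circumcentre = (151/46, 201/46), r² = 41905/1058.
r = √(41905/1058) ≈ 6.293.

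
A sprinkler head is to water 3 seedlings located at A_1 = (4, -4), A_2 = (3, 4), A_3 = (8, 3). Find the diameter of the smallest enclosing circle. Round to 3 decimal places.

Side lengths²: A_1A_2² = 65, A_1A_3² = 65, A_2A_3² = 26.
Since A_1A_3² = 65 < 65 + 26 = 91, the triangle is acute, so the smallest enclosing circle is the circumcircle.
Circumcentre = (29/6, 1/6), r² = 325/18.
Diameter = 2r = 2√(325/18) ≈ 8.498.

8.498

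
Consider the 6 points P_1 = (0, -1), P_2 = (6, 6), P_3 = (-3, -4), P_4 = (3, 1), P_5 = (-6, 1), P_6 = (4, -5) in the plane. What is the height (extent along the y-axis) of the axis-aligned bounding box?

11

max y = 6, min y = -5, so height = 11.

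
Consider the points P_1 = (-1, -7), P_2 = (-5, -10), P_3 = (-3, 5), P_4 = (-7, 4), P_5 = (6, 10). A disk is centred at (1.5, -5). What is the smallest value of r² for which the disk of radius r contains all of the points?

245.25

The required radius is the distance from (1.5, -5) to the farthest point.
Squared distances: 10.25, 67.25, 120.25, 153.25, 245.25.
Maximum is 245.25, attained at P_5.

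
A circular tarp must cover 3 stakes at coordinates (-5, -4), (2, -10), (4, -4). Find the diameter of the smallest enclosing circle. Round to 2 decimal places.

Call the three points A, B, C in the order given.
Side lengths²: AB² = 85, AC² = 81, BC² = 40.
Since AB² = 85 < 81 + 40 = 121, the triangle is acute, so the smallest enclosing circle is the circumcircle.
Circumcentre = (-0.5, -35/6), r² = 425/18.
Diameter = 2r = 2√(425/18) ≈ 9.72.

9.72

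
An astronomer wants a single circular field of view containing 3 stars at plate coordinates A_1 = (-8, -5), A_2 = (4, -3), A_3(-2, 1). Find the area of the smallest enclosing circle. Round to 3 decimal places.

116.239

Side lengths²: A_1A_2² = 148, A_1A_3² = 72, A_2A_3² = 52.
Since A_1A_2² = 148 ≥ 72 + 52 = 124, the angle opposite A_1A_2 is not acute, so the smallest enclosing circle has A_1A_2 as diameter.
Centre = midpoint of A_1A_2 = (-2, -4), r² = 148/4 = 37.
Area = π·r² = π·37 ≈ 116.239.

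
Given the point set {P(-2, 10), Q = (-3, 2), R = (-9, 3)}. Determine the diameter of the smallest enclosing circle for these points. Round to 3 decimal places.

Side lengths²: PQ² = 65, PR² = 98, QR² = 37.
Since PR² = 98 < 65 + 37 = 102, the triangle is acute, so the smallest enclosing circle is the circumcircle.
Circumcentre = (-75/14, 89/14), r² = 2405/98.
Diameter = 2r = 2√(2405/98) ≈ 9.908.

9.908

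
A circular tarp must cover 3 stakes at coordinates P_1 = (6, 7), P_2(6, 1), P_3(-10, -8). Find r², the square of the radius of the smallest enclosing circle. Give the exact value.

Side lengths²: P_1P_2² = 36, P_1P_3² = 481, P_2P_3² = 337.
Since P_1P_3² = 481 ≥ 337 + 36 = 373, the angle opposite P_1P_3 is not acute, so the smallest enclosing circle has P_1P_3 as diameter.
Centre = midpoint of P_1P_3 = (-2, -0.5), r² = 481/4 = 120.25.

120.25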